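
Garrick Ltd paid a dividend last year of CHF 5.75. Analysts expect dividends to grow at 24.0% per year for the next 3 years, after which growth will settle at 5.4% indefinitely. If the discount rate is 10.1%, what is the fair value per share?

Two-stage DDM. Project D₁…D_3 at 0.24, terminal growth 0.054, discount at r = 0.101.
D_1 = 7.1300
D_2 = 8.8412
D_3 = 10.9631
Terminal value at t=3: TV = D_4/(r−g) = 11.5551/(0.101−0.054) = 245.8531
P₀ = 7.1300/(1+0.101)^1 + 8.8412/(1+0.101)^2 + 10.9631/(1+0.101)^3 + 245.8531/(1+0.101)^3 = 206.1940

CHF 206.19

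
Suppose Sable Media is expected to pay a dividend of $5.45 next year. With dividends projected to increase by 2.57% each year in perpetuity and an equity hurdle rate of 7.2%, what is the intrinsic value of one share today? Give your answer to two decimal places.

$117.71

Gordon growth model: P₀ = D₁/(r − g), with D₁ = 5.45 given directly.
P₀ = 5.4500 / (0.072 − 0.0257) = 5.4500 / 0.0463 = 117.7106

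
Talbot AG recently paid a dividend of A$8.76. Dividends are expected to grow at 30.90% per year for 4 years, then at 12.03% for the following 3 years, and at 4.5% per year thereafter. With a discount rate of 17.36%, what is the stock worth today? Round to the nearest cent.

Three-stage DDM. Project D₁…D_7; terminal Gordon value at t=7 with g = 0.045; discount at r = 0.1736.
D_1 = 11.4668
D_2 = 15.0101
D_3 = 19.6482
D_4 = 25.7195
D_5 = 28.8136
D_6 = 32.2798
D_7 = 36.1631
TV_7 = 37.7904/(0.1736−0.045) = 293.8604
P₀ = Σ Dₜ/(1+r)ᵗ + TV_7/(1+r)^7 = 179.3001

A$179.30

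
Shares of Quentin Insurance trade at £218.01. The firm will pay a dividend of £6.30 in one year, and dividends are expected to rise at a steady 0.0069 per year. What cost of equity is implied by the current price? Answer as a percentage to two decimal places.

3.58%

Rearranging the constant-growth DDM: r = D₁/P₀ + g.
r = 6.3000 / 218.01 + 0.0069 = 0.02890 + 0.0069 = 0.03580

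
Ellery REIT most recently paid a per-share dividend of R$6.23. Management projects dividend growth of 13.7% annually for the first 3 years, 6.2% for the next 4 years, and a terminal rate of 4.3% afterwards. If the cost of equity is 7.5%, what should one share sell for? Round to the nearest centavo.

R$278.38

Three-stage DDM. Project D₁…D_7; terminal Gordon value at t=7 with g = 0.043; discount at r = 0.075.
D_1 = 7.0835
D_2 = 8.0540
D_3 = 9.1573
D_4 = 9.7251
D_5 = 10.3281
D_6 = 10.9684
D_7 = 11.6484
TV_7 = 12.1493/(0.075−0.043) = 379.6661
P₀ = Σ Dₜ/(1+r)ᵗ + TV_7/(1+r)^7 = 278.3801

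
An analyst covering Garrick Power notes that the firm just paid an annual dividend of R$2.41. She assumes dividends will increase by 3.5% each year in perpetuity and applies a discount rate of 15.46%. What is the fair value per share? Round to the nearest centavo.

Gordon growth model: P₀ = D₁/(r − g). D₁ = 2.41 × (1 + 0.035) = 2.4943.
P₀ = 2.4943 / (0.1546 − 0.035) = 2.4943 / 0.1196 = 20.8558

R$20.86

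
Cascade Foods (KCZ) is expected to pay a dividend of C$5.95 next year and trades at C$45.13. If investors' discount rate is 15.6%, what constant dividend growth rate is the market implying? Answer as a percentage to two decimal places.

From P₀ = D₁/(r − g), the implied growth is g = r − D₁/P₀.
g = 0.156 − 5.95/45.13 = 0.156 − 0.13184 = 0.02416

2.42%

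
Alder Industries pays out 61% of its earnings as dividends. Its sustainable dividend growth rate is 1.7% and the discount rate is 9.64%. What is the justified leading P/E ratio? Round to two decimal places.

Justified leading P/E = b/(r−g) = 0.61/(0.0964−0.017) = 7.6826

7.68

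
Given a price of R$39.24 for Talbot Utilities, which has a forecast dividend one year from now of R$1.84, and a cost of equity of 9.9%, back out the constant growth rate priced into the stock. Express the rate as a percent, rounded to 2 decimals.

From P₀ = D₁/(r − g), the implied growth is g = r − D₁/P₀.
g = 0.099 − 1.84/39.24 = 0.099 − 0.04689 = 0.05211

5.21%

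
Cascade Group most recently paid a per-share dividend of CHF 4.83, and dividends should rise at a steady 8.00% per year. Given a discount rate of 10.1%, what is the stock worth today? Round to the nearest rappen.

CHF 248.40

Gordon growth model: P₀ = D₁/(r − g). D₁ = 4.83 × (1 + 0.08) = 5.2164.
P₀ = 5.2164 / (0.101 − 0.08) = 5.2164 / 0.021 = 248.4000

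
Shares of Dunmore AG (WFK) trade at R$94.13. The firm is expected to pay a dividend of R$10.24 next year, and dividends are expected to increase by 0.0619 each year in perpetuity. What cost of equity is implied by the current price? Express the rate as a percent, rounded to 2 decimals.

17.07%

Rearranging the constant-growth DDM: r = D₁/P₀ + g.
r = 10.2400 / 94.13 + 0.0619 = 0.10879 + 0.0619 = 0.17069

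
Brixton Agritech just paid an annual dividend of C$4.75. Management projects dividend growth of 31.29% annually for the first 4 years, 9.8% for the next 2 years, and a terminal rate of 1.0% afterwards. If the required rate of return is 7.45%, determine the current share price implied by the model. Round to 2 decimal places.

C$227.14

Three-stage DDM. Project D₁…D_6; terminal Gordon value at t=6 with g = 0.01; discount at r = 0.0745.
D_1 = 6.2363
D_2 = 8.1876
D_3 = 10.7495
D_4 = 14.1130
D_5 = 15.4961
D_6 = 17.0147
TV_6 = 17.1849/(0.0745−0.01) = 266.4321
P₀ = Σ Dₜ/(1+r)ᵗ + TV_6/(1+r)^6 = 227.1431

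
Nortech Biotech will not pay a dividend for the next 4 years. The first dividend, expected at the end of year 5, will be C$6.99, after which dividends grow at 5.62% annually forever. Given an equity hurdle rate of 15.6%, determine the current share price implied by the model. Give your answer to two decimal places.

C$39.22

Deferred-dividend DDM. At t=4 the remaining stream is a growing perpetuity with first payment D_5 = 6.99.
V_4 = D_5/(r−g) = 6.99/(0.156−0.0562) = 70.0401
P₀ = V_4/(1+r)^4 = 70.0401/(1+0.156)^4 = 39.2207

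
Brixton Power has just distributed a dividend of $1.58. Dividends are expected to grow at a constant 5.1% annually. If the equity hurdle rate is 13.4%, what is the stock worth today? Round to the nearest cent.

$20.01

Gordon growth model: P₀ = D₁/(r − g). D₁ = 1.58 × (1 + 0.051) = 1.6606.
P₀ = 1.6606 / (0.134 − 0.051) = 1.6606 / 0.083 = 20.0070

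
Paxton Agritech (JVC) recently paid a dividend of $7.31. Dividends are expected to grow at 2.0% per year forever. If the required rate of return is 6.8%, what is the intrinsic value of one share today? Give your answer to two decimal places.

$155.34

Gordon growth model: P₀ = D₁/(r − g). D₁ = 7.31 × (1 + 0.02) = 7.4562.
P₀ = 7.4562 / (0.068 − 0.02) = 7.4562 / 0.048 = 155.3375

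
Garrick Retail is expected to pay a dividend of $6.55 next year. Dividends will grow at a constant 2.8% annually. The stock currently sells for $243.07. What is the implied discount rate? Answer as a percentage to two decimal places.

Rearranging the constant-growth DDM: r = D₁/P₀ + g.
r = 6.5500 / 243.07 + 0.028 = 0.02695 + 0.028 = 0.05495

5.49%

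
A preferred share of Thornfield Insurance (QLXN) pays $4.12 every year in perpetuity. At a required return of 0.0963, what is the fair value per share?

Zero-growth DDM (perpetuity): P₀ = D/r = 4.12 / 0.0963 = 42.7830

$42.78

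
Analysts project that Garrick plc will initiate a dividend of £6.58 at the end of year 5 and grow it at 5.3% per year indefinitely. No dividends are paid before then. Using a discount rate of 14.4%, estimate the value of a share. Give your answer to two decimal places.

£42.22

Deferred-dividend DDM. At t=4 the remaining stream is a growing perpetuity with first payment D_5 = 6.58.
V_4 = D_5/(r−g) = 6.58/(0.144−0.053) = 72.3077
P₀ = V_4/(1+r)^4 = 72.3077/(1+0.144)^4 = 42.2163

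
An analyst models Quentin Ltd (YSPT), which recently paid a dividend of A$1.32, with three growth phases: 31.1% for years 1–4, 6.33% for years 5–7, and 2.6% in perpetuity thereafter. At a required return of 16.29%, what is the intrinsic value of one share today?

Three-stage DDM. Project D₁…D_7; terminal Gordon value at t=7 with g = 0.026; discount at r = 0.1629.
D_1 = 1.7305
D_2 = 2.2687
D_3 = 2.9743
D_4 = 3.8993
D_5 = 4.1461
D_6 = 4.4086
D_7 = 4.6876
TV_7 = 4.8095/(0.1629−0.026) = 35.1314
P₀ = Σ Dₜ/(1+r)ᵗ + TV_7/(1+r)^7 = 24.7663

A$24.77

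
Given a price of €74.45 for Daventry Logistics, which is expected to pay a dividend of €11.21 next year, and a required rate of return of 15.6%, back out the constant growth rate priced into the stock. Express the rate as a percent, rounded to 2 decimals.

0.54%

From P₀ = D₁/(r − g), the implied growth is g = r − D₁/P₀.
g = 0.156 − 11.21/74.45 = 0.156 − 0.15057 = 0.00543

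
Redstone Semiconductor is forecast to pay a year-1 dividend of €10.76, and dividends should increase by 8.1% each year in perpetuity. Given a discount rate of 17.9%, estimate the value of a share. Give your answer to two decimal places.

Gordon growth model: P₀ = D₁/(r − g), with D₁ = 10.76 given directly.
P₀ = 10.7600 / (0.179 − 0.081) = 10.7600 / 0.098 = 109.7959

€109.80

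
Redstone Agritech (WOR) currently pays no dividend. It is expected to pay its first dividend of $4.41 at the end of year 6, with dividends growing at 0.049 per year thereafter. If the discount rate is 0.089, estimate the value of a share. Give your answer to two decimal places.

$71.98

Deferred-dividend DDM. At t=5 the remaining stream is a growing perpetuity with first payment D_6 = 4.41.
V_5 = D_6/(r−g) = 4.41/(0.089−0.049) = 110.2500
P₀ = V_5/(1+r)^5 = 110.2500/(1+0.089)^5 = 71.9845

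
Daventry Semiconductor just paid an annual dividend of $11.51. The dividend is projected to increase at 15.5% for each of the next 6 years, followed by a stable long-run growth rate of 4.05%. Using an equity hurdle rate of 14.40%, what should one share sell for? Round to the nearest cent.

Two-stage DDM. Project D₁…D_6 at 0.155, terminal growth 0.0405, discount at r = 0.144.
D_1 = 13.2941
D_2 = 15.3546
D_3 = 17.7346
D_4 = 20.4835
D_5 = 23.6584
D_6 = 27.3254
Terminal value at t=6: TV = D_7/(r−g) = 28.4321/(0.144−0.0405) = 274.7065
P₀ = 13.2941/(1+0.144)^1 + 15.3546/(1+0.144)^2 + 17.7346/(1+0.144)^3 + 20.4835/(1+0.144)^4 + 23.6584/(1+0.144)^5 + 27.3254/(1+0.144)^6 + 274.7065/(1+0.144)^6 = 193.9716

$193.97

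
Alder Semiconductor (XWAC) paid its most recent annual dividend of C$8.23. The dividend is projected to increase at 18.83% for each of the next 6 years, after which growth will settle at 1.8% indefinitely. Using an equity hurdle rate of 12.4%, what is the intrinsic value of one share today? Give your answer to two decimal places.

C$170.62

Two-stage DDM. Project D₁…D_6 at 0.1883, terminal growth 0.018, discount at r = 0.124.
D_1 = 9.7797
D_2 = 11.6212
D_3 = 13.8095
D_4 = 16.4098
D_5 = 19.4998
D_6 = 23.1716
Terminal value at t=6: TV = D_7/(r−g) = 23.5887/(0.124−0.018) = 222.5350
P₀ = 9.7797/(1+0.124)^1 + 11.6212/(1+0.124)^2 + 13.8095/(1+0.124)^3 + 16.4098/(1+0.124)^4 + 19.4998/(1+0.124)^5 + 23.1716/(1+0.124)^6 + 222.5350/(1+0.124)^6 = 170.6226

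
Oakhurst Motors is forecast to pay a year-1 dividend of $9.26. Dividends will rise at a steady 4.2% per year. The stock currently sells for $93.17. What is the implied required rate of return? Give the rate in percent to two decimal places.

14.14%

Rearranging the constant-growth DDM: r = D₁/P₀ + g.
r = 9.2600 / 93.17 + 0.042 = 0.09939 + 0.042 = 0.14139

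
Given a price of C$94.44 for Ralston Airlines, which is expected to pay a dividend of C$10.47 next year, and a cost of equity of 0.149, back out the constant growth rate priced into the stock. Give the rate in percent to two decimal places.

From P₀ = D₁/(r − g), the implied growth is g = r − D₁/P₀.
g = 0.149 − 10.47/94.44 = 0.149 − 0.11086 = 0.03814

3.81%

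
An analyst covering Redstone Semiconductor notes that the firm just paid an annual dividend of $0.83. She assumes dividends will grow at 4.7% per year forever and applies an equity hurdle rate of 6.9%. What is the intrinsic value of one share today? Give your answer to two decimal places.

$39.50

Gordon growth model: P₀ = D₁/(r − g). D₁ = 0.83 × (1 + 0.047) = 0.8690.
P₀ = 0.8690 / (0.069 − 0.047) = 0.8690 / 0.022 = 39.5005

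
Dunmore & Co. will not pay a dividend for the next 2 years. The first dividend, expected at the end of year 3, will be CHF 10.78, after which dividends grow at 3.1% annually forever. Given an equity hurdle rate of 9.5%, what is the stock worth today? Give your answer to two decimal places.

Deferred-dividend DDM. At t=2 the remaining stream is a growing perpetuity with first payment D_3 = 10.78.
V_2 = D_3/(r−g) = 10.78/(0.095−0.031) = 168.4375
P₀ = V_2/(1+r)^2 = 168.4375/(1+0.095)^2 = 140.4787

CHF 140.48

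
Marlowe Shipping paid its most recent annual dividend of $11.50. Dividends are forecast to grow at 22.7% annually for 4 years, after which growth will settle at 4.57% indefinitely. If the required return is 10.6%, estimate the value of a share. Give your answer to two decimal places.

Two-stage DDM. Project D₁…D_4 at 0.227, terminal growth 0.0457, discount at r = 0.106.
D_1 = 14.1105
D_2 = 17.3136
D_3 = 21.2438
D_4 = 26.0661
Terminal value at t=4: TV = D_5/(r−g) = 27.2573/(0.106−0.0457) = 452.0286
P₀ = 14.1105/(1+0.106)^1 + 17.3136/(1+0.106)^2 + 21.2438/(1+0.106)^3 + 26.0661/(1+0.106)^4 + 452.0286/(1+0.106)^4 = 362.1310

$362.13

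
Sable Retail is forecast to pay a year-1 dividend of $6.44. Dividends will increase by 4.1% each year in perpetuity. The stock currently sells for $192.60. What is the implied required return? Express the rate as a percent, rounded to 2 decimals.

7.44%

Rearranging the constant-growth DDM: r = D₁/P₀ + g.
r = 6.4400 / 192.60 + 0.041 = 0.03344 + 0.041 = 0.07444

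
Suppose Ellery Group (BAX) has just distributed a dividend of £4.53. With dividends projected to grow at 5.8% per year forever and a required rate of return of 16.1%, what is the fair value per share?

£46.53

Gordon growth model: P₀ = D₁/(r − g). D₁ = 4.53 × (1 + 0.058) = 4.7927.
P₀ = 4.7927 / (0.161 − 0.058) = 4.7927 / 0.103 = 46.5315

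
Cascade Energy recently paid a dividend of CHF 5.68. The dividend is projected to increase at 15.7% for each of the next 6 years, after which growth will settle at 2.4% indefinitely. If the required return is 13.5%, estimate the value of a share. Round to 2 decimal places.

CHF 95.26

Two-stage DDM. Project D₁…D_6 at 0.157, terminal growth 0.024, discount at r = 0.135.
D_1 = 6.5718
D_2 = 7.6035
D_3 = 8.7973
D_4 = 10.1785
D_5 = 11.7765
D_6 = 13.6254
Terminal value at t=6: TV = D_7/(r−g) = 13.9524/(0.135−0.024) = 125.6972
P₀ = 6.5718/(1+0.135)^1 + 7.6035/(1+0.135)^2 + 8.7973/(1+0.135)^3 + 10.1785/(1+0.135)^4 + 11.7765/(1+0.135)^5 + 13.6254/(1+0.135)^6 + 125.6972/(1+0.135)^6 = 95.2645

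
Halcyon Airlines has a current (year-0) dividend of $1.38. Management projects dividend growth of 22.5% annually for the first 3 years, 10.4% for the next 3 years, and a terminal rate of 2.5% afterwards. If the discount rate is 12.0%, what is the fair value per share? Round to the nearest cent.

Three-stage DDM. Project D₁…D_6; terminal Gordon value at t=6 with g = 0.025; discount at r = 0.12.
D_1 = 1.6905
D_2 = 2.0709
D_3 = 2.5368
D_4 = 2.8006
D_5 = 3.0919
D_6 = 3.4135
TV_6 = 3.4988/(0.12−0.025) = 36.8294
P₀ = Σ Dₜ/(1+r)ᵗ + TV_6/(1+r)^6 = 28.8885

$28.89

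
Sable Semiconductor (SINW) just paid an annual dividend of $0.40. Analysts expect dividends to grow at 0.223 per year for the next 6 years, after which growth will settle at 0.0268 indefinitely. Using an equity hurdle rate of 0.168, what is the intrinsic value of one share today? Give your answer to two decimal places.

Two-stage DDM. Project D₁…D_6 at 0.223, terminal growth 0.0268, discount at r = 0.168.
D_1 = 0.4892
D_2 = 0.5983
D_3 = 0.7317
D_4 = 0.8949
D_5 = 1.0944
D_6 = 1.3385
Terminal value at t=6: TV = D_7/(r−g) = 1.3744/(0.168−0.0268) = 9.7335
P₀ = 0.4892/(1+0.168)^1 + 0.5983/(1+0.168)^2 + 0.7317/(1+0.168)^3 + 0.8949/(1+0.168)^4 + 1.0944/(1+0.168)^5 + 1.3385/(1+0.168)^6 + 9.7335/(1+0.168)^6 = 6.6617

$6.66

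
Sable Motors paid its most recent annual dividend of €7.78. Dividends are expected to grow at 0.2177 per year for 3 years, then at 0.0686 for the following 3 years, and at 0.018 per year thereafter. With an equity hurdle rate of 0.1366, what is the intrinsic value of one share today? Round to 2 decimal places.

Three-stage DDM. Project D₁…D_6; terminal Gordon value at t=6 with g = 0.018; discount at r = 0.1366.
D_1 = 9.4737
D_2 = 11.5361
D_3 = 14.0475
D_4 = 15.0112
D_5 = 16.0410
D_6 = 17.1414
TV_6 = 17.4499/(0.1366−0.018) = 147.1327
P₀ = Σ Dₜ/(1+r)ᵗ + TV_6/(1+r)^6 = 120.4776

€120.48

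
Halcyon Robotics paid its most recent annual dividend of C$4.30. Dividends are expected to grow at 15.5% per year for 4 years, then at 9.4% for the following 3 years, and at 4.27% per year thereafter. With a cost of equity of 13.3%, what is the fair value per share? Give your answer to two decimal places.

Three-stage DDM. Project D₁…D_7; terminal Gordon value at t=7 with g = 0.0427; discount at r = 0.133.
D_1 = 4.9665
D_2 = 5.7363
D_3 = 6.6254
D_4 = 7.6524
D_5 = 8.3717
D_6 = 9.1586
D_7 = 10.0196
TV_7 = 10.4474/(0.133−0.0427) = 115.6964
P₀ = Σ Dₜ/(1+r)ᵗ + TV_7/(1+r)^7 = 79.3193

C$79.32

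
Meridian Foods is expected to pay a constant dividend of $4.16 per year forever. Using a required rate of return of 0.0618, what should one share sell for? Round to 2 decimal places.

$67.31

Zero-growth DDM (perpetuity): P₀ = D/r = 4.16 / 0.0618 = 67.3139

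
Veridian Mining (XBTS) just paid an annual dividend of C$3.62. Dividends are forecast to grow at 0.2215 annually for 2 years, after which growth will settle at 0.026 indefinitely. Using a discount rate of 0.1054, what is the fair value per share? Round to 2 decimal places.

Two-stage DDM. Project D₁…D_2 at 0.2215, terminal growth 0.026, discount at r = 0.1054.
D_1 = 4.4218
D_2 = 5.4013
Terminal value at t=2: TV = D_3/(r−g) = 5.5417/(0.1054−0.026) = 69.7947
P₀ = 4.4218/(1+0.1054)^1 + 5.4013/(1+0.1054)^2 + 69.7947/(1+0.1054)^2 = 65.5399

C$65.54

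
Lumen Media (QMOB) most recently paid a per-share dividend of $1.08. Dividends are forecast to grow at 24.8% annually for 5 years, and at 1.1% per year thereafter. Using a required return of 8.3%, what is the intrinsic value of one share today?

$39.25

Two-stage DDM. Project D₁…D_5 at 0.248, terminal growth 0.011, discount at r = 0.083.
D_1 = 1.3478
D_2 = 1.6821
D_3 = 2.0993
D_4 = 2.6199
D_5 = 3.2696
Terminal value at t=5: TV = D_6/(r−g) = 3.3056/(0.083−0.011) = 45.9109
P₀ = 1.3478/(1+0.083)^1 + 1.6821/(1+0.083)^2 + 2.0993/(1+0.083)^3 + 2.6199/(1+0.083)^4 + 3.2696/(1+0.083)^5 + 45.9109/(1+0.083)^5 = 39.2462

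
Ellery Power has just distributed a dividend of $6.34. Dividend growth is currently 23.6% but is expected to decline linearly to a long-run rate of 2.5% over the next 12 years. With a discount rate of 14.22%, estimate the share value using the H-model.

$123.93

H-model: P₀ = D₀[(1+g_L) + H(g_S−g_L)]/(r−g_L), with H = 12/2 = 6.
P₀ = 6.34 × [(1+0.025) + 6×(0.236−0.025)] / (0.1422−0.025)
   = 6.34 × 2.2910 / 0.1172 = 123.9329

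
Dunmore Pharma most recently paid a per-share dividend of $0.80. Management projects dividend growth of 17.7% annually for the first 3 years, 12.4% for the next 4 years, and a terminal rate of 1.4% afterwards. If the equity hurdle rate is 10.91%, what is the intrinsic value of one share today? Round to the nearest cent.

Three-stage DDM. Project D₁…D_7; terminal Gordon value at t=7 with g = 0.014; discount at r = 0.1091.
D_1 = 0.9416
D_2 = 1.1083
D_3 = 1.3044
D_4 = 1.4662
D_5 = 1.6480
D_6 = 1.8523
D_7 = 2.0820
TV_7 = 2.1112/(0.1091−0.014) = 22.1994
P₀ = Σ Dₜ/(1+r)ᵗ + TV_7/(1+r)^7 = 17.4141

$17.41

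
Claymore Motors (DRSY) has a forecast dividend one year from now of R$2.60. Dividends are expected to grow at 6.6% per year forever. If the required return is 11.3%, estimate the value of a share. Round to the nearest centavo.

Gordon growth model: P₀ = D₁/(r − g), with D₁ = 2.60 given directly.
P₀ = 2.6000 / (0.113 − 0.066) = 2.6000 / 0.047 = 55.3191

R$55.32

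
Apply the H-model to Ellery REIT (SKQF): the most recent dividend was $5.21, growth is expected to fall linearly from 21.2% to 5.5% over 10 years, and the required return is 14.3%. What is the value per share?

$108.94

H-model: P₀ = D₀[(1+g_L) + H(g_S−g_L)]/(r−g_L), with H = 10/2 = 5.
P₀ = 5.21 × [(1+0.055) + 5×(0.212−0.055)] / (0.143−0.055)
   = 5.21 × 1.8400 / 0.088 = 108.9364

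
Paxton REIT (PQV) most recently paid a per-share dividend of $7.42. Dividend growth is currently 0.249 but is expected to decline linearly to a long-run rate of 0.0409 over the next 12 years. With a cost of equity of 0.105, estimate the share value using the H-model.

H-model: P₀ = D₀[(1+g_L) + H(g_S−g_L)]/(r−g_L), with H = 12/2 = 6.
P₀ = 7.42 × [(1+0.0409) + 6×(0.249−0.0409)] / (0.105−0.0409)
   = 7.42 × 2.2895 / 0.0641 = 265.0248

$265.02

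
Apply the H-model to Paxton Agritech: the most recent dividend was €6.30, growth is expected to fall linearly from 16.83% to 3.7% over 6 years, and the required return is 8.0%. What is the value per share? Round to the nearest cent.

H-model: P₀ = D₀[(1+g_L) + H(g_S−g_L)]/(r−g_L), with H = 6/2 = 3.
P₀ = 6.30 × [(1+0.037) + 3×(0.1683−0.037)] / (0.08−0.037)
   = 6.30 × 1.4309 / 0.043 = 209.6435

€209.64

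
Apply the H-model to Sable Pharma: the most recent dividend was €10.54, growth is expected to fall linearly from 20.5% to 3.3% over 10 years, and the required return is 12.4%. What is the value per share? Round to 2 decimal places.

H-model: P₀ = D₀[(1+g_L) + H(g_S−g_L)]/(r−g_L), with H = 10/2 = 5.
P₀ = 10.54 × [(1+0.033) + 5×(0.205−0.033)] / (0.124−0.033)
   = 10.54 × 1.8930 / 0.091 = 219.2552

€219.26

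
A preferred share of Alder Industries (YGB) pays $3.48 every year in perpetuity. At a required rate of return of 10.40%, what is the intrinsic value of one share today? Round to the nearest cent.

$33.46

Zero-growth DDM (perpetuity): P₀ = D/r = 3.48 / 0.104 = 33.4615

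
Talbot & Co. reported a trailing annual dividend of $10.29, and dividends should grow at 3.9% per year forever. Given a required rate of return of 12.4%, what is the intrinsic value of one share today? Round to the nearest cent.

Gordon growth model: P₀ = D₁/(r − g). D₁ = 10.29 × (1 + 0.039) = 10.6913.
P₀ = 10.6913 / (0.124 − 0.039) = 10.6913 / 0.085 = 125.7801

$125.78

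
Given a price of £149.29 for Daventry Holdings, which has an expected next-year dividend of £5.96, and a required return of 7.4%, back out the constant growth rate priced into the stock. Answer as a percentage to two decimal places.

From P₀ = D₁/(r − g), the implied growth is g = r − D₁/P₀.
g = 0.074 − 5.96/149.29 = 0.074 − 0.03992 = 0.03408

3.41%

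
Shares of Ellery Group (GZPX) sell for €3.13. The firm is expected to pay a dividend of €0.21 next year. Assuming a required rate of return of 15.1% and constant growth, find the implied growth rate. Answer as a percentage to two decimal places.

From P₀ = D₁/(r − g), the implied growth is g = r − D₁/P₀.
g = 0.151 − 0.21/3.13 = 0.151 − 0.06709 = 0.08391

8.39%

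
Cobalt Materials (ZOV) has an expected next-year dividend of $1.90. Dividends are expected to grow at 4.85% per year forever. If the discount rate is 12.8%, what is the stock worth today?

$23.90

Gordon growth model: P₀ = D₁/(r − g), with D₁ = 1.90 given directly.
P₀ = 1.9000 / (0.128 − 0.0485) = 1.9000 / 0.0795 = 23.8994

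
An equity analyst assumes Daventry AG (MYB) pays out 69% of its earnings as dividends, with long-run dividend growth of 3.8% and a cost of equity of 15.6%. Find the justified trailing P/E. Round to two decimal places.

6.07

Justified trailing P/E = b(1+g)/(r−g) = 0.69×(1+0.038)/(0.156−0.038) = 6.0697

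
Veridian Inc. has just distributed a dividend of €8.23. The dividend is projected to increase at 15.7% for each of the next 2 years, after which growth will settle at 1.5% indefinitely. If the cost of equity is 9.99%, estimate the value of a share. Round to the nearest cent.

€126.64

Two-stage DDM. Project D₁…D_2 at 0.157, terminal growth 0.015, discount at r = 0.0999.
D_1 = 9.5221
D_2 = 11.0171
Terminal value at t=2: TV = D_3/(r−g) = 11.1823/(0.0999−0.015) = 131.7119
P₀ = 9.5221/(1+0.0999)^1 + 11.0171/(1+0.0999)^2 + 131.7119/(1+0.0999)^2 = 126.6365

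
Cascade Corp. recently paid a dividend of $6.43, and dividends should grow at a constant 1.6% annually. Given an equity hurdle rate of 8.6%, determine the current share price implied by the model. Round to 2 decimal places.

Gordon growth model: P₀ = D₁/(r − g). D₁ = 6.43 × (1 + 0.016) = 6.5329.
P₀ = 6.5329 / (0.086 − 0.016) = 6.5329 / 0.07 = 93.3269

$93.33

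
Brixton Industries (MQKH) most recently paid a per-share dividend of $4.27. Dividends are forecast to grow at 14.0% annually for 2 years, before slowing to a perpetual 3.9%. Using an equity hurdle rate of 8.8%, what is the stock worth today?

Two-stage DDM. Project D₁…D_2 at 0.14, terminal growth 0.039, discount at r = 0.088.
D_1 = 4.8678
D_2 = 5.5493
Terminal value at t=2: TV = D_3/(r−g) = 5.7657/(0.088−0.039) = 117.6676
P₀ = 4.8678/(1+0.088)^1 + 5.5493/(1+0.088)^2 + 117.6676/(1+0.088)^2 = 108.5649

$108.56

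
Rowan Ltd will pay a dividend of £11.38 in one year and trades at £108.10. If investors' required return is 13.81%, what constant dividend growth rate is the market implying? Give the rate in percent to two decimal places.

From P₀ = D₁/(r − g), the implied growth is g = r − D₁/P₀.
g = 0.1381 − 11.38/108.10 = 0.1381 − 0.10527 = 0.03283

3.28%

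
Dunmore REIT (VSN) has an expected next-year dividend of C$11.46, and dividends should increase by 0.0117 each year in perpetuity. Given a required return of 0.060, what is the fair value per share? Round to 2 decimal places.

Gordon growth model: P₀ = D₁/(r − g), with D₁ = 11.46 given directly.
P₀ = 11.4600 / (0.06 − 0.0117) = 11.4600 / 0.0483 = 237.2671

C$237.27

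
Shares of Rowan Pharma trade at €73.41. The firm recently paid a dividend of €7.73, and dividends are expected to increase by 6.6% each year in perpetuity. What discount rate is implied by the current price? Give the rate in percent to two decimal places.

17.82%

Rearranging the constant-growth DDM: r = D₁/P₀ + g.
D₁ = 7.73 × (1 + 0.066) = 8.2402.
r = 8.2402 / 73.41 + 0.066 = 0.11225 + 0.066 = 0.17825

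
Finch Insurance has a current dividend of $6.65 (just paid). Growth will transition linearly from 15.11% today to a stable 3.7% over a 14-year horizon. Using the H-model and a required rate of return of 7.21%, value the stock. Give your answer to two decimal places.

$347.79

H-model: P₀ = D₀[(1+g_L) + H(g_S−g_L)]/(r−g_L), with H = 14/2 = 7.
P₀ = 6.65 × [(1+0.037) + 7×(0.1511−0.037)] / (0.0721−0.037)
   = 6.65 × 1.8357 / 0.0351 = 347.7893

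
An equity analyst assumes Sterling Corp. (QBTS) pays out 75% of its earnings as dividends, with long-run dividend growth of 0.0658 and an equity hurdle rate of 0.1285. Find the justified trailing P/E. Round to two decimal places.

12.75

Justified trailing P/E = b(1+g)/(r−g) = 0.75×(1+0.0658)/(0.1285−0.0658) = 12.7488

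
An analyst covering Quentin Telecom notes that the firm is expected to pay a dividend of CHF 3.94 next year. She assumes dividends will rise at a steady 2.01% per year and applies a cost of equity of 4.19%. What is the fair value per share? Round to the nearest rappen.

CHF 180.73

Gordon growth model: P₀ = D₁/(r − g), with D₁ = 3.94 given directly.
P₀ = 3.9400 / (0.0419 − 0.0201) = 3.9400 / 0.0218 = 180.7339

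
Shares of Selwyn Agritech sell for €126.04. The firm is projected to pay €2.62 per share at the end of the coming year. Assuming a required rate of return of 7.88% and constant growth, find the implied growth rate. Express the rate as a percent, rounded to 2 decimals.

From P₀ = D₁/(r − g), the implied growth is g = r − D₁/P₀.
g = 0.0788 − 2.62/126.04 = 0.0788 − 0.02079 = 0.05801

5.80%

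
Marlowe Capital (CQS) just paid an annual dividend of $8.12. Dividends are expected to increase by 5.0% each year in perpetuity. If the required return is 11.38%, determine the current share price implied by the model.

$133.64

Gordon growth model: P₀ = D₁/(r − g). D₁ = 8.12 × (1 + 0.05) = 8.5260.
P₀ = 8.5260 / (0.1138 − 0.05) = 8.5260 / 0.0638 = 133.6364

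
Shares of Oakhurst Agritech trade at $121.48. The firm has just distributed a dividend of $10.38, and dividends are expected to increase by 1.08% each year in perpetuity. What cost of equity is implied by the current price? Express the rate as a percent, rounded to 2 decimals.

9.72%

Rearranging the constant-growth DDM: r = D₁/P₀ + g.
D₁ = 10.38 × (1 + 0.0108) = 10.4921.
r = 10.4921 / 121.48 + 0.0108 = 0.08637 + 0.0108 = 0.09717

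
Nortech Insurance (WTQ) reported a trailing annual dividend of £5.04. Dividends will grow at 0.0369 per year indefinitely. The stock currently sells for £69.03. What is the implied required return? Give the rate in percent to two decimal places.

Rearranging the constant-growth DDM: r = D₁/P₀ + g.
D₁ = 5.04 × (1 + 0.0369) = 5.2260.
r = 5.2260 / 69.03 + 0.0369 = 0.07571 + 0.0369 = 0.11261

11.26%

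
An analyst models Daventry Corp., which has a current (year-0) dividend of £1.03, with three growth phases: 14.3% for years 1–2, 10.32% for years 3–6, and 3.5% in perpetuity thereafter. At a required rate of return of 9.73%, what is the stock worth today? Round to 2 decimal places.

£25.69

Three-stage DDM. Project D₁…D_6; terminal Gordon value at t=6 with g = 0.035; discount at r = 0.0973.
D_1 = 1.1773
D_2 = 1.3456
D_3 = 1.4845
D_4 = 1.6377
D_5 = 1.8067
D_6 = 1.9932
TV_6 = 2.0629/(0.0973−0.035) = 33.1130
P₀ = Σ Dₜ/(1+r)ᵗ + TV_6/(1+r)^6 = 25.6903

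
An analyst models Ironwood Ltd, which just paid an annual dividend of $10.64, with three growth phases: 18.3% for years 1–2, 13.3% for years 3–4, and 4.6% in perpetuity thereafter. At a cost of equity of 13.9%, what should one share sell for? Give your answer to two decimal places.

Three-stage DDM. Project D₁…D_4; terminal Gordon value at t=4 with g = 0.046; discount at r = 0.139.
D_1 = 12.5871
D_2 = 14.8906
D_3 = 16.8710
D_4 = 19.1149
TV_4 = 19.9941/(0.139−0.046) = 214.9907
P₀ = Σ Dₜ/(1+r)ᵗ + TV_4/(1+r)^4 = 173.0431

$173.04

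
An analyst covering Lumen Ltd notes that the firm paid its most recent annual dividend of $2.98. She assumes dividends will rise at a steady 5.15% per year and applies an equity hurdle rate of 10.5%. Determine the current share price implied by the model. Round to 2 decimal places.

$58.57

Gordon growth model: P₀ = D₁/(r − g). D₁ = 2.98 × (1 + 0.0515) = 3.1335.
P₀ = 3.1335 / (0.105 − 0.0515) = 3.1335 / 0.0535 = 58.5695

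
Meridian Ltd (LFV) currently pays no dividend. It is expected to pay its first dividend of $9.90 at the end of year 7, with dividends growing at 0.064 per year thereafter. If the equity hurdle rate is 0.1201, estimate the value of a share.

Deferred-dividend DDM. At t=6 the remaining stream is a growing perpetuity with first payment D_7 = 9.90.
V_6 = D_7/(r−g) = 9.90/(0.1201−0.064) = 176.4706
P₀ = V_6/(1+r)^6 = 176.4706/(1+0.1201)^6 = 89.3576

$89.36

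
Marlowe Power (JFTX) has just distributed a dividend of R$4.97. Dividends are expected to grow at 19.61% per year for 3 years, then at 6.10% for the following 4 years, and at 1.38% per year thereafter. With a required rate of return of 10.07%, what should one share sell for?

R$105.17

Three-stage DDM. Project D₁…D_7; terminal Gordon value at t=7 with g = 0.0138; discount at r = 0.1007.
D_1 = 5.9446
D_2 = 7.1104
D_3 = 8.5047
D_4 = 9.0235
D_5 = 9.5739
D_6 = 10.1579
D_7 = 10.7776
TV_7 = 10.9263/(0.1007−0.0138) = 125.7341
P₀ = Σ Dₜ/(1+r)ᵗ + TV_7/(1+r)^7 = 105.1732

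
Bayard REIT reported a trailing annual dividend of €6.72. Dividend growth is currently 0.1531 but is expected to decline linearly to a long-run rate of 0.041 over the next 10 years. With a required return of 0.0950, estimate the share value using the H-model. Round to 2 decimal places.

€199.30

H-model: P₀ = D₀[(1+g_L) + H(g_S−g_L)]/(r−g_L), with H = 10/2 = 5.
P₀ = 6.72 × [(1+0.041) + 5×(0.1531−0.041)] / (0.095−0.041)
   = 6.72 × 1.6015 / 0.054 = 199.2978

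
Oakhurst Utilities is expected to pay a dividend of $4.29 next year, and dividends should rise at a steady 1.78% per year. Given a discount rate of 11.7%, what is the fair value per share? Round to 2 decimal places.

Gordon growth model: P₀ = D₁/(r − g), with D₁ = 4.29 given directly.
P₀ = 4.2900 / (0.117 − 0.0178) = 4.2900 / 0.0992 = 43.2460

$43.25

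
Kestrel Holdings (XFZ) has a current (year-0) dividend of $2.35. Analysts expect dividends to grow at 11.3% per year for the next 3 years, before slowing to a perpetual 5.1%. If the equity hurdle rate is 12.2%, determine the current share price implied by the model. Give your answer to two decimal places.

Two-stage DDM. Project D₁…D_3 at 0.113, terminal growth 0.051, discount at r = 0.122.
D_1 = 2.6156
D_2 = 2.9111
D_3 = 3.2401
Terminal value at t=3: TV = D_4/(r−g) = 3.4053/(0.122−0.051) = 47.9620
P₀ = 2.6156/(1+0.122)^1 + 2.9111/(1+0.122)^2 + 3.2401/(1+0.122)^3 + 47.9620/(1+0.122)^3 = 40.8937

$40.89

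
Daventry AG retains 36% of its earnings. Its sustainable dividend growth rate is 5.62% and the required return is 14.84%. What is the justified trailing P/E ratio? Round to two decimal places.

7.33

Payout ratio b = 1 − 0.36 = 0.64.
Justified trailing P/E = b(1+g)/(r−g) = 0.64×(1+0.0562)/(0.1484−0.0562) = 7.3315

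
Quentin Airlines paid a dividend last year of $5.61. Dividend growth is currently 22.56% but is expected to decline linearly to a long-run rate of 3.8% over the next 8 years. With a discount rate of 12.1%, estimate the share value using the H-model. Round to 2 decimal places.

H-model: P₀ = D₀[(1+g_L) + H(g_S−g_L)]/(r−g_L), with H = 8/2 = 4.
P₀ = 5.61 × [(1+0.038) + 4×(0.2256−0.038)] / (0.121−0.038)
   = 5.61 × 1.7884 / 0.083 = 120.8786

$120.88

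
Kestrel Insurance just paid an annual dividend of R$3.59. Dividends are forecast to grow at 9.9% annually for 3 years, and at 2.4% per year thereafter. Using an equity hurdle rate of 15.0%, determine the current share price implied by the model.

R$35.31

Two-stage DDM. Project D₁…D_3 at 0.099, terminal growth 0.024, discount at r = 0.15.
D_1 = 3.9454
D_2 = 4.3360
D_3 = 4.7653
Terminal value at t=3: TV = D_4/(r−g) = 4.8796/(0.15−0.024) = 38.7273
P₀ = 3.9454/(1+0.15)^1 + 4.3360/(1+0.15)^2 + 4.7653/(1+0.15)^3 + 38.7273/(1+0.15)^3 = 35.3065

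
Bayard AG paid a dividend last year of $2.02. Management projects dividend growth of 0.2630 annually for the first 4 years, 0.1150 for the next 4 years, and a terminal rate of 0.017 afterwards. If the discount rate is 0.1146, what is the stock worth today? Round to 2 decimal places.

Three-stage DDM. Project D₁…D_8; terminal Gordon value at t=8 with g = 0.017; discount at r = 0.1146.
D_1 = 2.5513
D_2 = 3.2222
D_3 = 4.0697
D_4 = 5.1400
D_5 = 5.7311
D_6 = 6.3902
D_7 = 7.1251
D_8 = 7.9445
TV_8 = 8.0795/(0.1146−0.017) = 82.7819
P₀ = Σ Dₜ/(1+r)ᵗ + TV_8/(1+r)^8 = 59.2376

$59.24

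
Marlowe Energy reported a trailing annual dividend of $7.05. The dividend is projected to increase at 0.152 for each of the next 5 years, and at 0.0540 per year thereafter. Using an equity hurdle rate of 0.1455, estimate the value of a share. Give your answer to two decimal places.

Two-stage DDM. Project D₁…D_5 at 0.152, terminal growth 0.054, discount at r = 0.1455.
D_1 = 8.1216
D_2 = 9.3561
D_3 = 10.7782
D_4 = 12.4165
D_5 = 14.3038
Terminal value at t=5: TV = D_6/(r−g) = 15.0762/(0.1455−0.054) = 164.7673
P₀ = 8.1216/(1+0.1455)^1 + 9.3561/(1+0.1455)^2 + 10.7782/(1+0.1455)^3 + 12.4165/(1+0.1455)^4 + 14.3038/(1+0.1455)^5 + 164.7673/(1+0.1455)^5 = 119.3948

$119.39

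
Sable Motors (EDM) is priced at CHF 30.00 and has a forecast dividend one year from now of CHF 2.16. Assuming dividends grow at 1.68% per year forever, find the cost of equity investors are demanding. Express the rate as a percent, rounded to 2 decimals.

Rearranging the constant-growth DDM: r = D₁/P₀ + g.
r = 2.1600 / 30.00 + 0.0168 = 0.07200 + 0.0168 = 0.08880

8.88%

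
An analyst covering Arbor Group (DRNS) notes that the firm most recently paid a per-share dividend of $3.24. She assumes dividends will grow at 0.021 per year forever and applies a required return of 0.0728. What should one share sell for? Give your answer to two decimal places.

Gordon growth model: P₀ = D₁/(r − g). D₁ = 3.24 × (1 + 0.021) = 3.3080.
P₀ = 3.3080 / (0.0728 − 0.021) = 3.3080 / 0.0518 = 63.8618

$63.86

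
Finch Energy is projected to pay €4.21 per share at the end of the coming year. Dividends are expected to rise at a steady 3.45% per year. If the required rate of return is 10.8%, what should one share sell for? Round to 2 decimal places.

Gordon growth model: P₀ = D₁/(r − g), with D₁ = 4.21 given directly.
P₀ = 4.2100 / (0.108 − 0.0345) = 4.2100 / 0.0735 = 57.2789

€57.28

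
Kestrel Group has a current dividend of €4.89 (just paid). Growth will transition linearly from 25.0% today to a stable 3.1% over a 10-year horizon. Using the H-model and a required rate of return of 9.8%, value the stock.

€155.17

H-model: P₀ = D₀[(1+g_L) + H(g_S−g_L)]/(r−g_L), with H = 10/2 = 5.
P₀ = 4.89 × [(1+0.031) + 5×(0.25−0.031)] / (0.098−0.031)
   = 4.89 × 2.1260 / 0.067 = 155.1663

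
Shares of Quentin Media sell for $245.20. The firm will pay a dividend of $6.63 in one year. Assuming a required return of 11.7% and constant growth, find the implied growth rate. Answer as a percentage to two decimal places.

9.00%

From P₀ = D₁/(r − g), the implied growth is g = r − D₁/P₀.
g = 0.117 − 6.63/245.20 = 0.117 − 0.02704 = 0.08996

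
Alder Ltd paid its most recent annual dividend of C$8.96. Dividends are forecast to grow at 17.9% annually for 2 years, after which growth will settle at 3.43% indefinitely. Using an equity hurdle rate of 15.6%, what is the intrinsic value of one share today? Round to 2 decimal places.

C$97.67

Two-stage DDM. Project D₁…D_2 at 0.179, terminal growth 0.0343, discount at r = 0.156.
D_1 = 10.5638
D_2 = 12.4548
Terminal value at t=2: TV = D_3/(r−g) = 12.8820/(0.156−0.0343) = 105.8502
P₀ = 10.5638/(1+0.156)^1 + 12.4548/(1+0.156)^2 + 105.8502/(1+0.156)^2 = 97.6676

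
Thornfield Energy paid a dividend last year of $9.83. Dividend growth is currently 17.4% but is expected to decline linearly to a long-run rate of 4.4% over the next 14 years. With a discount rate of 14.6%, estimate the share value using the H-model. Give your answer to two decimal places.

$188.31

H-model: P₀ = D₀[(1+g_L) + H(g_S−g_L)]/(r−g_L), with H = 14/2 = 7.
P₀ = 9.83 × [(1+0.044) + 7×(0.174−0.044)] / (0.146−0.044)
   = 9.83 × 1.9540 / 0.102 = 188.3120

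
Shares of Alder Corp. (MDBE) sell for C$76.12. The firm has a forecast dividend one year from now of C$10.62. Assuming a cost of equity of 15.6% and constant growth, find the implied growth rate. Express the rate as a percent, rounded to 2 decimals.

1.65%

From P₀ = D₁/(r − g), the implied growth is g = r − D₁/P₀.
g = 0.156 − 10.62/76.12 = 0.156 − 0.13952 = 0.01648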